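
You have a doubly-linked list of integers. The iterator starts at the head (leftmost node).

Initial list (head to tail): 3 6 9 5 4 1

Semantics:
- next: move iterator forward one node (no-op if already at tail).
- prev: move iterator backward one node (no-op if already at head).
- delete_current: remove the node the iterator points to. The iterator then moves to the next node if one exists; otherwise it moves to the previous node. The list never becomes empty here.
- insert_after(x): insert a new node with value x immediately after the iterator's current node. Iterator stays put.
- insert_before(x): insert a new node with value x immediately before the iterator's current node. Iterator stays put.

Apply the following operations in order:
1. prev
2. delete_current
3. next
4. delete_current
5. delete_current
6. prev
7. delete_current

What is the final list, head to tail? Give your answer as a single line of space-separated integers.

After 1 (prev): list=[3, 6, 9, 5, 4, 1] cursor@3
After 2 (delete_current): list=[6, 9, 5, 4, 1] cursor@6
After 3 (next): list=[6, 9, 5, 4, 1] cursor@9
After 4 (delete_current): list=[6, 5, 4, 1] cursor@5
After 5 (delete_current): list=[6, 4, 1] cursor@4
After 6 (prev): list=[6, 4, 1] cursor@6
After 7 (delete_current): list=[4, 1] cursor@4

Answer: 4 1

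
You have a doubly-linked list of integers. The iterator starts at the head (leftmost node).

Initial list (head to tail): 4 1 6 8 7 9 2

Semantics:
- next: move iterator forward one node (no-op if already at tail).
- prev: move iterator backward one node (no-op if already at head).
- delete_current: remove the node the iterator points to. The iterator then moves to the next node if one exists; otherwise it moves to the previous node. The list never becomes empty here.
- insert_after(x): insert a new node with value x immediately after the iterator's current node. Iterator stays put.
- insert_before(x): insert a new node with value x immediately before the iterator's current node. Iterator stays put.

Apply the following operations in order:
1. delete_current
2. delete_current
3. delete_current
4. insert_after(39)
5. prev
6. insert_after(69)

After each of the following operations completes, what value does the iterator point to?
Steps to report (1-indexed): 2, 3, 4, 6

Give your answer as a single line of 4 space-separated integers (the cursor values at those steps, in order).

After 1 (delete_current): list=[1, 6, 8, 7, 9, 2] cursor@1
After 2 (delete_current): list=[6, 8, 7, 9, 2] cursor@6
After 3 (delete_current): list=[8, 7, 9, 2] cursor@8
After 4 (insert_after(39)): list=[8, 39, 7, 9, 2] cursor@8
After 5 (prev): list=[8, 39, 7, 9, 2] cursor@8
After 6 (insert_after(69)): list=[8, 69, 39, 7, 9, 2] cursor@8

Answer: 6 8 8 8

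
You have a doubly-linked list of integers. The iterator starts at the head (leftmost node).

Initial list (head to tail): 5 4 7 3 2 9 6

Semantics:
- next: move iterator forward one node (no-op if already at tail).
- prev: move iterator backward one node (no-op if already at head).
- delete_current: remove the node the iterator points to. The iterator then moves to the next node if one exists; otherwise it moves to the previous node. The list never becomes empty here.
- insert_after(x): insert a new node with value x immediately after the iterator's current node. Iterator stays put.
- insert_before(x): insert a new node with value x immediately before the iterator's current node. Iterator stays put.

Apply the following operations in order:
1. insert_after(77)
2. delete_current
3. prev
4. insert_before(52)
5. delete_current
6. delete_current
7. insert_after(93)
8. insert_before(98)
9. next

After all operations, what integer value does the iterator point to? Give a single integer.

Answer: 93

Derivation:
After 1 (insert_after(77)): list=[5, 77, 4, 7, 3, 2, 9, 6] cursor@5
After 2 (delete_current): list=[77, 4, 7, 3, 2, 9, 6] cursor@77
After 3 (prev): list=[77, 4, 7, 3, 2, 9, 6] cursor@77
After 4 (insert_before(52)): list=[52, 77, 4, 7, 3, 2, 9, 6] cursor@77
After 5 (delete_current): list=[52, 4, 7, 3, 2, 9, 6] cursor@4
After 6 (delete_current): list=[52, 7, 3, 2, 9, 6] cursor@7
After 7 (insert_after(93)): list=[52, 7, 93, 3, 2, 9, 6] cursor@7
After 8 (insert_before(98)): list=[52, 98, 7, 93, 3, 2, 9, 6] cursor@7
After 9 (next): list=[52, 98, 7, 93, 3, 2, 9, 6] cursor@93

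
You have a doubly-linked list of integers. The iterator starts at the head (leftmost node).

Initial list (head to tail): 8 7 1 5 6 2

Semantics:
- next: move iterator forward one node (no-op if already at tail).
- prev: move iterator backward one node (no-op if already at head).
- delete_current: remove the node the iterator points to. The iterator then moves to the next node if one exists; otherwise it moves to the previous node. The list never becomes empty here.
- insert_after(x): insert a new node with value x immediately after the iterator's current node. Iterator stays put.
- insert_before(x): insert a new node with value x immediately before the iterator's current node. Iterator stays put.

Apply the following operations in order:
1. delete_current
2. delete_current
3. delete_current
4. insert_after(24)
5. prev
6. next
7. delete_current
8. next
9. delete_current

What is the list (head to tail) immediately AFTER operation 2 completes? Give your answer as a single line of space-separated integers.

Answer: 1 5 6 2

Derivation:
After 1 (delete_current): list=[7, 1, 5, 6, 2] cursor@7
After 2 (delete_current): list=[1, 5, 6, 2] cursor@1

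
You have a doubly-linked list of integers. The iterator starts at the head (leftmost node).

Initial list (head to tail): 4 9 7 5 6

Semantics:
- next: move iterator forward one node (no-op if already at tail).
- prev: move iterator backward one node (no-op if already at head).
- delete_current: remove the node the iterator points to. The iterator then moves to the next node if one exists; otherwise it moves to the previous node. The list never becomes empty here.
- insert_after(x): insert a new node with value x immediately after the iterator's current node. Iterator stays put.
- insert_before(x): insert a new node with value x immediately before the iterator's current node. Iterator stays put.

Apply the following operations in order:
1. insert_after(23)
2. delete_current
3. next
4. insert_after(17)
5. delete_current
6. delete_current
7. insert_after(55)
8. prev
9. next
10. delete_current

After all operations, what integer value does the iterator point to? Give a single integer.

After 1 (insert_after(23)): list=[4, 23, 9, 7, 5, 6] cursor@4
After 2 (delete_current): list=[23, 9, 7, 5, 6] cursor@23
After 3 (next): list=[23, 9, 7, 5, 6] cursor@9
After 4 (insert_after(17)): list=[23, 9, 17, 7, 5, 6] cursor@9
After 5 (delete_current): list=[23, 17, 7, 5, 6] cursor@17
After 6 (delete_current): list=[23, 7, 5, 6] cursor@7
After 7 (insert_after(55)): list=[23, 7, 55, 5, 6] cursor@7
After 8 (prev): list=[23, 7, 55, 5, 6] cursor@23
After 9 (next): list=[23, 7, 55, 5, 6] cursor@7
After 10 (delete_current): list=[23, 55, 5, 6] cursor@55

Answer: 55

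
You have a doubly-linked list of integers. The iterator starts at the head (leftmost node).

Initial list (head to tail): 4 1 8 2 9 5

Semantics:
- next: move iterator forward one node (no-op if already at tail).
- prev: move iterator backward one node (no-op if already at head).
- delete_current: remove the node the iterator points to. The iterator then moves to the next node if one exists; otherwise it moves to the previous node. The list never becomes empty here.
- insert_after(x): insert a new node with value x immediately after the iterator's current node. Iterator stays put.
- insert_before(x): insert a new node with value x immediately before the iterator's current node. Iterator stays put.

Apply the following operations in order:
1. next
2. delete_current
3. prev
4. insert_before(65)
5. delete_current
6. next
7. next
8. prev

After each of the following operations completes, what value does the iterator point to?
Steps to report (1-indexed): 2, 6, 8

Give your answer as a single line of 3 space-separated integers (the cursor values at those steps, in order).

Answer: 8 2 2

Derivation:
After 1 (next): list=[4, 1, 8, 2, 9, 5] cursor@1
After 2 (delete_current): list=[4, 8, 2, 9, 5] cursor@8
After 3 (prev): list=[4, 8, 2, 9, 5] cursor@4
After 4 (insert_before(65)): list=[65, 4, 8, 2, 9, 5] cursor@4
After 5 (delete_current): list=[65, 8, 2, 9, 5] cursor@8
After 6 (next): list=[65, 8, 2, 9, 5] cursor@2
After 7 (next): list=[65, 8, 2, 9, 5] cursor@9
After 8 (prev): list=[65, 8, 2, 9, 5] cursor@2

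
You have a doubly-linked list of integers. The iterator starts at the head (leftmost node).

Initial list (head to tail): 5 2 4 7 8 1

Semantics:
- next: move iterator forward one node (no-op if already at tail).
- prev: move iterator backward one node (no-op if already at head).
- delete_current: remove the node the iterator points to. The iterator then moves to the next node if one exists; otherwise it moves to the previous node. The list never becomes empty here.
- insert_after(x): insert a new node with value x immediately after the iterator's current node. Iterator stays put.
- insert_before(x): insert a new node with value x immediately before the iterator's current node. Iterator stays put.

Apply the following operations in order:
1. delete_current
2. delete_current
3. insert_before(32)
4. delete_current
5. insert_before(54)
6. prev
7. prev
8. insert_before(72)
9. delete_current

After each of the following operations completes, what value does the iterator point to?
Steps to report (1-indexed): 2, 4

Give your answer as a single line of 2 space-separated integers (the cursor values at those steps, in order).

Answer: 4 7

Derivation:
After 1 (delete_current): list=[2, 4, 7, 8, 1] cursor@2
After 2 (delete_current): list=[4, 7, 8, 1] cursor@4
After 3 (insert_before(32)): list=[32, 4, 7, 8, 1] cursor@4
After 4 (delete_current): list=[32, 7, 8, 1] cursor@7
After 5 (insert_before(54)): list=[32, 54, 7, 8, 1] cursor@7
After 6 (prev): list=[32, 54, 7, 8, 1] cursor@54
After 7 (prev): list=[32, 54, 7, 8, 1] cursor@32
After 8 (insert_before(72)): list=[72, 32, 54, 7, 8, 1] cursor@32
After 9 (delete_current): list=[72, 54, 7, 8, 1] cursor@54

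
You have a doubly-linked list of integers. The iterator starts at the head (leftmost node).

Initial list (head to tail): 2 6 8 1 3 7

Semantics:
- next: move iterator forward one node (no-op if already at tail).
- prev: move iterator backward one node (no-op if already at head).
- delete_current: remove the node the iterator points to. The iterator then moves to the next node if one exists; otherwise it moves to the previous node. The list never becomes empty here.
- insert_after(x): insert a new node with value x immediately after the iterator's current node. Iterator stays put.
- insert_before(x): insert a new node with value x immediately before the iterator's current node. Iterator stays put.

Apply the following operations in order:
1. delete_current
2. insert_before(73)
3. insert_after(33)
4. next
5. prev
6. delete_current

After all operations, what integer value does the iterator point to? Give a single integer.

Answer: 33

Derivation:
After 1 (delete_current): list=[6, 8, 1, 3, 7] cursor@6
After 2 (insert_before(73)): list=[73, 6, 8, 1, 3, 7] cursor@6
After 3 (insert_after(33)): list=[73, 6, 33, 8, 1, 3, 7] cursor@6
After 4 (next): list=[73, 6, 33, 8, 1, 3, 7] cursor@33
After 5 (prev): list=[73, 6, 33, 8, 1, 3, 7] cursor@6
After 6 (delete_current): list=[73, 33, 8, 1, 3, 7] cursor@33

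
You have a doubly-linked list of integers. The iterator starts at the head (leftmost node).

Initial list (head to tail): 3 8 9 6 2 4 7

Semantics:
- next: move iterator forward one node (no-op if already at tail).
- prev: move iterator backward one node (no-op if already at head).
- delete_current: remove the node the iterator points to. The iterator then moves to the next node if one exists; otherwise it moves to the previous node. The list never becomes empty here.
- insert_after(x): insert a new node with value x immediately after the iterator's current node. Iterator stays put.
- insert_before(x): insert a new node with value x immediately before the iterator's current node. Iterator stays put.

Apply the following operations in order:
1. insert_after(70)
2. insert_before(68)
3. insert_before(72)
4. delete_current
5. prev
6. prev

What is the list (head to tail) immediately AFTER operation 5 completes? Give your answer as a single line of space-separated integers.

After 1 (insert_after(70)): list=[3, 70, 8, 9, 6, 2, 4, 7] cursor@3
After 2 (insert_before(68)): list=[68, 3, 70, 8, 9, 6, 2, 4, 7] cursor@3
After 3 (insert_before(72)): list=[68, 72, 3, 70, 8, 9, 6, 2, 4, 7] cursor@3
After 4 (delete_current): list=[68, 72, 70, 8, 9, 6, 2, 4, 7] cursor@70
After 5 (prev): list=[68, 72, 70, 8, 9, 6, 2, 4, 7] cursor@72

Answer: 68 72 70 8 9 6 2 4 7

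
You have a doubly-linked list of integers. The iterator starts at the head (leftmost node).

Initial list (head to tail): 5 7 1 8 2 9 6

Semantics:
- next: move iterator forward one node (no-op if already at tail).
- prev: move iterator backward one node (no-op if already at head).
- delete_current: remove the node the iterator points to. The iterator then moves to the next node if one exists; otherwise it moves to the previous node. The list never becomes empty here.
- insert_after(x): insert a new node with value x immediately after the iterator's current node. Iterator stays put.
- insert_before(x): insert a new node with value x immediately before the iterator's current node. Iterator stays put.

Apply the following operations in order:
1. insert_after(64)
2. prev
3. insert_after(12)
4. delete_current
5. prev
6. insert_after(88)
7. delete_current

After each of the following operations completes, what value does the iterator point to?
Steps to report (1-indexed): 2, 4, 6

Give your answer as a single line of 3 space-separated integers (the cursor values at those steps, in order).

After 1 (insert_after(64)): list=[5, 64, 7, 1, 8, 2, 9, 6] cursor@5
After 2 (prev): list=[5, 64, 7, 1, 8, 2, 9, 6] cursor@5
After 3 (insert_after(12)): list=[5, 12, 64, 7, 1, 8, 2, 9, 6] cursor@5
After 4 (delete_current): list=[12, 64, 7, 1, 8, 2, 9, 6] cursor@12
After 5 (prev): list=[12, 64, 7, 1, 8, 2, 9, 6] cursor@12
After 6 (insert_after(88)): list=[12, 88, 64, 7, 1, 8, 2, 9, 6] cursor@12
After 7 (delete_current): list=[88, 64, 7, 1, 8, 2, 9, 6] cursor@88

Answer: 5 12 12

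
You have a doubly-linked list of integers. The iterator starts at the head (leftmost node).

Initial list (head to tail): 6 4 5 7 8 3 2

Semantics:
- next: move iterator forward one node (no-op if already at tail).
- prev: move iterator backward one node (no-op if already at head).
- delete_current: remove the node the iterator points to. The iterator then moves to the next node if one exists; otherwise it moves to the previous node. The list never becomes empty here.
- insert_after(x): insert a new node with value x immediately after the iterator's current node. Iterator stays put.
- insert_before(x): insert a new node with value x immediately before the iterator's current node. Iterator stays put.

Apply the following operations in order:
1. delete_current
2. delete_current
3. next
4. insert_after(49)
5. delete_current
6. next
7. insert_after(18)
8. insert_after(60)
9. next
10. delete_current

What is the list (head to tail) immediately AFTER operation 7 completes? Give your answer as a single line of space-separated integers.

After 1 (delete_current): list=[4, 5, 7, 8, 3, 2] cursor@4
After 2 (delete_current): list=[5, 7, 8, 3, 2] cursor@5
After 3 (next): list=[5, 7, 8, 3, 2] cursor@7
After 4 (insert_after(49)): list=[5, 7, 49, 8, 3, 2] cursor@7
After 5 (delete_current): list=[5, 49, 8, 3, 2] cursor@49
After 6 (next): list=[5, 49, 8, 3, 2] cursor@8
After 7 (insert_after(18)): list=[5, 49, 8, 18, 3, 2] cursor@8

Answer: 5 49 8 18 3 2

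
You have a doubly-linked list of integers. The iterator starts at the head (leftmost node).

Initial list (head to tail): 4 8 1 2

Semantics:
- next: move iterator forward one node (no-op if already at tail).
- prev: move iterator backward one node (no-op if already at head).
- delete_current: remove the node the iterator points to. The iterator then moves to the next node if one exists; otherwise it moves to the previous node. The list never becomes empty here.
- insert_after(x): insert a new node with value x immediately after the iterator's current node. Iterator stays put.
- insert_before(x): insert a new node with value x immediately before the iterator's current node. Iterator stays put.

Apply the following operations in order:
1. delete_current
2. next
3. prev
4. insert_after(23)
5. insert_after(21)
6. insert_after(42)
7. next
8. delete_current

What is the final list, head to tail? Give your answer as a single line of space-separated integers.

After 1 (delete_current): list=[8, 1, 2] cursor@8
After 2 (next): list=[8, 1, 2] cursor@1
After 3 (prev): list=[8, 1, 2] cursor@8
After 4 (insert_after(23)): list=[8, 23, 1, 2] cursor@8
After 5 (insert_after(21)): list=[8, 21, 23, 1, 2] cursor@8
After 6 (insert_after(42)): list=[8, 42, 21, 23, 1, 2] cursor@8
After 7 (next): list=[8, 42, 21, 23, 1, 2] cursor@42
After 8 (delete_current): list=[8, 21, 23, 1, 2] cursor@21

Answer: 8 21 23 1 2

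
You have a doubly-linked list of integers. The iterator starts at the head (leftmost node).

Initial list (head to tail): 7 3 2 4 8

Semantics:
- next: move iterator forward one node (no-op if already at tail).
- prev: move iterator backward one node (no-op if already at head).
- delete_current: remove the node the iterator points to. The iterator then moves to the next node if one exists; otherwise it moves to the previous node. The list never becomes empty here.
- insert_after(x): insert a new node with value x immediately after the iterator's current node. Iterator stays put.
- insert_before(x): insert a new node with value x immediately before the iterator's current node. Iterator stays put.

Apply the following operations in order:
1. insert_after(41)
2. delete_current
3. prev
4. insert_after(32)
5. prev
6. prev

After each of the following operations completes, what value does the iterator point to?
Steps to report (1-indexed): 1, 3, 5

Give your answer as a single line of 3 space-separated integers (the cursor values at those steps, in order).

Answer: 7 41 41

Derivation:
After 1 (insert_after(41)): list=[7, 41, 3, 2, 4, 8] cursor@7
After 2 (delete_current): list=[41, 3, 2, 4, 8] cursor@41
After 3 (prev): list=[41, 3, 2, 4, 8] cursor@41
After 4 (insert_after(32)): list=[41, 32, 3, 2, 4, 8] cursor@41
After 5 (prev): list=[41, 32, 3, 2, 4, 8] cursor@41
After 6 (prev): list=[41, 32, 3, 2, 4, 8] cursor@41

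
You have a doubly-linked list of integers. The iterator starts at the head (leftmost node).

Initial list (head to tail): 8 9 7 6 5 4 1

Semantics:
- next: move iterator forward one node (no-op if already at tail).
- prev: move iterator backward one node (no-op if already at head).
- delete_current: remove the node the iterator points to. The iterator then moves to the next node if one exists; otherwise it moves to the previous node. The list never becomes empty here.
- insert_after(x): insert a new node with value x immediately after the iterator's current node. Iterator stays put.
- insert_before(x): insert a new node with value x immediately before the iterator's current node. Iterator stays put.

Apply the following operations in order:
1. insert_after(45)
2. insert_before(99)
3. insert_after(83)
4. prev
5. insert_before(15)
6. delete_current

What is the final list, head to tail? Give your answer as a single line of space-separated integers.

Answer: 15 8 83 45 9 7 6 5 4 1

Derivation:
After 1 (insert_after(45)): list=[8, 45, 9, 7, 6, 5, 4, 1] cursor@8
After 2 (insert_before(99)): list=[99, 8, 45, 9, 7, 6, 5, 4, 1] cursor@8
After 3 (insert_after(83)): list=[99, 8, 83, 45, 9, 7, 6, 5, 4, 1] cursor@8
After 4 (prev): list=[99, 8, 83, 45, 9, 7, 6, 5, 4, 1] cursor@99
After 5 (insert_before(15)): list=[15, 99, 8, 83, 45, 9, 7, 6, 5, 4, 1] cursor@99
After 6 (delete_current): list=[15, 8, 83, 45, 9, 7, 6, 5, 4, 1] cursor@8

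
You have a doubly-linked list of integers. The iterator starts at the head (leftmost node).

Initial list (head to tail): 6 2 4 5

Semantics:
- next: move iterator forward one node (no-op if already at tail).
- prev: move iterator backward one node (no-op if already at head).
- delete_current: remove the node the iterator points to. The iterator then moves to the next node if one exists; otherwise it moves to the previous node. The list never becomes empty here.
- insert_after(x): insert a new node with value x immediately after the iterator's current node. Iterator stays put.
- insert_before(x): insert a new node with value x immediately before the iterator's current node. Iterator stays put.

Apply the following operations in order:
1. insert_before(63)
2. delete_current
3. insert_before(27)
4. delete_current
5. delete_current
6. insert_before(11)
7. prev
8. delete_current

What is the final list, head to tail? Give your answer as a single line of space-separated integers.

After 1 (insert_before(63)): list=[63, 6, 2, 4, 5] cursor@6
After 2 (delete_current): list=[63, 2, 4, 5] cursor@2
After 3 (insert_before(27)): list=[63, 27, 2, 4, 5] cursor@2
After 4 (delete_current): list=[63, 27, 4, 5] cursor@4
After 5 (delete_current): list=[63, 27, 5] cursor@5
After 6 (insert_before(11)): list=[63, 27, 11, 5] cursor@5
After 7 (prev): list=[63, 27, 11, 5] cursor@11
After 8 (delete_current): list=[63, 27, 5] cursor@5

Answer: 63 27 5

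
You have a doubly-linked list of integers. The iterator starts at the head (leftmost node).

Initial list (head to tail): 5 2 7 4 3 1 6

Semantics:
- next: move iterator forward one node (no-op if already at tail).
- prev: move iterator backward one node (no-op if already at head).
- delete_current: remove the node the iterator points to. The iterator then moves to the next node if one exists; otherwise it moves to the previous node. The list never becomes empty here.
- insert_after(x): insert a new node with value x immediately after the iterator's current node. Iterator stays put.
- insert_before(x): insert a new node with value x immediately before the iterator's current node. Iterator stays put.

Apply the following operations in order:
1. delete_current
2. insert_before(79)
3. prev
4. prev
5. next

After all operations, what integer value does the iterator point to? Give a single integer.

After 1 (delete_current): list=[2, 7, 4, 3, 1, 6] cursor@2
After 2 (insert_before(79)): list=[79, 2, 7, 4, 3, 1, 6] cursor@2
After 3 (prev): list=[79, 2, 7, 4, 3, 1, 6] cursor@79
After 4 (prev): list=[79, 2, 7, 4, 3, 1, 6] cursor@79
After 5 (next): list=[79, 2, 7, 4, 3, 1, 6] cursor@2

Answer: 2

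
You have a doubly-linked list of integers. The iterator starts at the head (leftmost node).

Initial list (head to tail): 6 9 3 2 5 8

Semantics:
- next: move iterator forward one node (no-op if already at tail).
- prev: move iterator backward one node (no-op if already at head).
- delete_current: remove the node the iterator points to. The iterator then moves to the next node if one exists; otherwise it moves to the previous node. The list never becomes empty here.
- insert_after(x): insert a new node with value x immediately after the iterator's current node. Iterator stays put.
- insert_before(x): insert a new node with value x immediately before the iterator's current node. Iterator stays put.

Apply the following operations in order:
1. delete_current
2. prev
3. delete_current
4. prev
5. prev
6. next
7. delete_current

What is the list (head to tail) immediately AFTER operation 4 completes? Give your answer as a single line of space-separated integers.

Answer: 3 2 5 8

Derivation:
After 1 (delete_current): list=[9, 3, 2, 5, 8] cursor@9
After 2 (prev): list=[9, 3, 2, 5, 8] cursor@9
After 3 (delete_current): list=[3, 2, 5, 8] cursor@3
After 4 (prev): list=[3, 2, 5, 8] cursor@3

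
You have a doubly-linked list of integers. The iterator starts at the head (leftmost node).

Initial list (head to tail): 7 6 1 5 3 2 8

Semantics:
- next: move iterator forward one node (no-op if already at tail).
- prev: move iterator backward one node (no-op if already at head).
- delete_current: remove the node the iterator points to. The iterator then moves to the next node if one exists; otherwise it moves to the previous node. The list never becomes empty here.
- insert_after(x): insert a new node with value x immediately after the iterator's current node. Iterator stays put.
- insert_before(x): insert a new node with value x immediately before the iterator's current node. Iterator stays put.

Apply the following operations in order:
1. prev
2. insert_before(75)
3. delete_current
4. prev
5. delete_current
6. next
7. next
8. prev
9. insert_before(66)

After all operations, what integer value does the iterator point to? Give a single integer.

After 1 (prev): list=[7, 6, 1, 5, 3, 2, 8] cursor@7
After 2 (insert_before(75)): list=[75, 7, 6, 1, 5, 3, 2, 8] cursor@7
After 3 (delete_current): list=[75, 6, 1, 5, 3, 2, 8] cursor@6
After 4 (prev): list=[75, 6, 1, 5, 3, 2, 8] cursor@75
After 5 (delete_current): list=[6, 1, 5, 3, 2, 8] cursor@6
After 6 (next): list=[6, 1, 5, 3, 2, 8] cursor@1
After 7 (next): list=[6, 1, 5, 3, 2, 8] cursor@5
After 8 (prev): list=[6, 1, 5, 3, 2, 8] cursor@1
After 9 (insert_before(66)): list=[6, 66, 1, 5, 3, 2, 8] cursor@1

Answer: 1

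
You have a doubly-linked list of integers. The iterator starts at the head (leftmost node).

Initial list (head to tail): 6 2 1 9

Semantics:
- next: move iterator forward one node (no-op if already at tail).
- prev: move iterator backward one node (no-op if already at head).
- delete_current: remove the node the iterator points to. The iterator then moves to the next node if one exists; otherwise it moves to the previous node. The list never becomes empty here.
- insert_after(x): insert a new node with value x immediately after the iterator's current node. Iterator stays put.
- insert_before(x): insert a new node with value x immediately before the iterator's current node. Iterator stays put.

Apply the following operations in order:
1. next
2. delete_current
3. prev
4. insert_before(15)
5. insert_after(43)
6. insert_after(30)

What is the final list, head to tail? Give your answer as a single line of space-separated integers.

After 1 (next): list=[6, 2, 1, 9] cursor@2
After 2 (delete_current): list=[6, 1, 9] cursor@1
After 3 (prev): list=[6, 1, 9] cursor@6
After 4 (insert_before(15)): list=[15, 6, 1, 9] cursor@6
After 5 (insert_after(43)): list=[15, 6, 43, 1, 9] cursor@6
After 6 (insert_after(30)): list=[15, 6, 30, 43, 1, 9] cursor@6

Answer: 15 6 30 43 1 9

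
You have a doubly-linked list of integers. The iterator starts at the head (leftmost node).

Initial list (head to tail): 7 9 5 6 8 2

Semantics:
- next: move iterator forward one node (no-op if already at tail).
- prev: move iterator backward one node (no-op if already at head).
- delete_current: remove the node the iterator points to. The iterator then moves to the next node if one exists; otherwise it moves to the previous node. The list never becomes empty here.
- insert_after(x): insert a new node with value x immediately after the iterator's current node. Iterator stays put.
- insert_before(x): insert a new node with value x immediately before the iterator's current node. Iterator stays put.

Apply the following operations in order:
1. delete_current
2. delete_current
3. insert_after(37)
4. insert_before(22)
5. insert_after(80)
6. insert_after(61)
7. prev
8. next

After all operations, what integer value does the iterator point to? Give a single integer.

Answer: 5

Derivation:
After 1 (delete_current): list=[9, 5, 6, 8, 2] cursor@9
After 2 (delete_current): list=[5, 6, 8, 2] cursor@5
After 3 (insert_after(37)): list=[5, 37, 6, 8, 2] cursor@5
After 4 (insert_before(22)): list=[22, 5, 37, 6, 8, 2] cursor@5
After 5 (insert_after(80)): list=[22, 5, 80, 37, 6, 8, 2] cursor@5
After 6 (insert_after(61)): list=[22, 5, 61, 80, 37, 6, 8, 2] cursor@5
After 7 (prev): list=[22, 5, 61, 80, 37, 6, 8, 2] cursor@22
After 8 (next): list=[22, 5, 61, 80, 37, 6, 8, 2] cursor@5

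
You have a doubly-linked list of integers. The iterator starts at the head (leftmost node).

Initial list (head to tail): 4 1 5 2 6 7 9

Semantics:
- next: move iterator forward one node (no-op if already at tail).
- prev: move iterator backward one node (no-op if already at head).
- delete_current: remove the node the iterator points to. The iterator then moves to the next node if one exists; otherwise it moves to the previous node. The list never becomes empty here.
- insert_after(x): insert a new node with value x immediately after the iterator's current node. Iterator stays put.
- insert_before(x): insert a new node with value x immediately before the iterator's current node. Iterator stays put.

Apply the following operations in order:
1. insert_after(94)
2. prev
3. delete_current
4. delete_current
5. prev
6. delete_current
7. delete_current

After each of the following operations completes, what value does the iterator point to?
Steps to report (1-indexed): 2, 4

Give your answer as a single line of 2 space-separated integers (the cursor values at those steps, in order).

Answer: 4 1

Derivation:
After 1 (insert_after(94)): list=[4, 94, 1, 5, 2, 6, 7, 9] cursor@4
After 2 (prev): list=[4, 94, 1, 5, 2, 6, 7, 9] cursor@4
After 3 (delete_current): list=[94, 1, 5, 2, 6, 7, 9] cursor@94
After 4 (delete_current): list=[1, 5, 2, 6, 7, 9] cursor@1
After 5 (prev): list=[1, 5, 2, 6, 7, 9] cursor@1
After 6 (delete_current): list=[5, 2, 6, 7, 9] cursor@5
After 7 (delete_current): list=[2, 6, 7, 9] cursor@2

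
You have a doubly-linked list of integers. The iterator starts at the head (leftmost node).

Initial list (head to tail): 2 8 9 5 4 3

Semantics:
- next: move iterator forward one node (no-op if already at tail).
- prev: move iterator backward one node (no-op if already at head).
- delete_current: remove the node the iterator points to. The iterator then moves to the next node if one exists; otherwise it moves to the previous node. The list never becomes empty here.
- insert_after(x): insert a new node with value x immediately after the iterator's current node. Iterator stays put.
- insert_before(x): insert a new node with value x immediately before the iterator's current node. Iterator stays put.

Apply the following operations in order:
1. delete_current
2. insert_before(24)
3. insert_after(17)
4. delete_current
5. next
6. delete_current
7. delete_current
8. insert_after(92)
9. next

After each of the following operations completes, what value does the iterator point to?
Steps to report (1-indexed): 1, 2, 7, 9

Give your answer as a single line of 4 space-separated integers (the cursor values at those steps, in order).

After 1 (delete_current): list=[8, 9, 5, 4, 3] cursor@8
After 2 (insert_before(24)): list=[24, 8, 9, 5, 4, 3] cursor@8
After 3 (insert_after(17)): list=[24, 8, 17, 9, 5, 4, 3] cursor@8
After 4 (delete_current): list=[24, 17, 9, 5, 4, 3] cursor@17
After 5 (next): list=[24, 17, 9, 5, 4, 3] cursor@9
After 6 (delete_current): list=[24, 17, 5, 4, 3] cursor@5
After 7 (delete_current): list=[24, 17, 4, 3] cursor@4
After 8 (insert_after(92)): list=[24, 17, 4, 92, 3] cursor@4
After 9 (next): list=[24, 17, 4, 92, 3] cursor@92

Answer: 8 8 4 92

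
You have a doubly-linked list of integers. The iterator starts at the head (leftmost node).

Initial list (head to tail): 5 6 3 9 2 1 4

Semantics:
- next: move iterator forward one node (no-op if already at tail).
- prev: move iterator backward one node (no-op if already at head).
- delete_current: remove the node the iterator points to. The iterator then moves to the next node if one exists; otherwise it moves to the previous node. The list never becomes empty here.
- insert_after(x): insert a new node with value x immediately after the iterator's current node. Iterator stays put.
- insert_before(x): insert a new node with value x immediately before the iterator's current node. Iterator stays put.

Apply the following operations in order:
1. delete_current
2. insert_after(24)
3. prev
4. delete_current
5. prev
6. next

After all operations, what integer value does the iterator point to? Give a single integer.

Answer: 3

Derivation:
After 1 (delete_current): list=[6, 3, 9, 2, 1, 4] cursor@6
After 2 (insert_after(24)): list=[6, 24, 3, 9, 2, 1, 4] cursor@6
After 3 (prev): list=[6, 24, 3, 9, 2, 1, 4] cursor@6
After 4 (delete_current): list=[24, 3, 9, 2, 1, 4] cursor@24
After 5 (prev): list=[24, 3, 9, 2, 1, 4] cursor@24
After 6 (next): list=[24, 3, 9, 2, 1, 4] cursor@3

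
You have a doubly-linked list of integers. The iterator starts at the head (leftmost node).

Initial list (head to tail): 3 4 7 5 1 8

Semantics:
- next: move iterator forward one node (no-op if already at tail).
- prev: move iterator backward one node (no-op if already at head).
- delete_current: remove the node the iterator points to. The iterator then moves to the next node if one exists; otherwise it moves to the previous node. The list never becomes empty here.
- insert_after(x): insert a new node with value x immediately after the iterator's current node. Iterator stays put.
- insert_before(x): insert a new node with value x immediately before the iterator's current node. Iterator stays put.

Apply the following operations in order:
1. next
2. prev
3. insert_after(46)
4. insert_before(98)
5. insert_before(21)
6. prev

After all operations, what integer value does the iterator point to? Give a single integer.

Answer: 21

Derivation:
After 1 (next): list=[3, 4, 7, 5, 1, 8] cursor@4
After 2 (prev): list=[3, 4, 7, 5, 1, 8] cursor@3
After 3 (insert_after(46)): list=[3, 46, 4, 7, 5, 1, 8] cursor@3
After 4 (insert_before(98)): list=[98, 3, 46, 4, 7, 5, 1, 8] cursor@3
After 5 (insert_before(21)): list=[98, 21, 3, 46, 4, 7, 5, 1, 8] cursor@3
After 6 (prev): list=[98, 21, 3, 46, 4, 7, 5, 1, 8] cursor@21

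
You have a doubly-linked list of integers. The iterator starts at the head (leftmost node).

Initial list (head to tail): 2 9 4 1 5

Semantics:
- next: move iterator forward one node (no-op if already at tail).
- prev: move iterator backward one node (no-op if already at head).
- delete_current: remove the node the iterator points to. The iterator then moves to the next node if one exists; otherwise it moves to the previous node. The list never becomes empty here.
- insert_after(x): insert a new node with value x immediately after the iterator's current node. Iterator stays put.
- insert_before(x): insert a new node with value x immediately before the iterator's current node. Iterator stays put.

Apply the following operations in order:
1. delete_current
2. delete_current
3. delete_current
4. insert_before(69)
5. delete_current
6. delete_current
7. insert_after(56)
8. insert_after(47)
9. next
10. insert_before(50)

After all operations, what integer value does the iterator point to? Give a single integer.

Answer: 47

Derivation:
After 1 (delete_current): list=[9, 4, 1, 5] cursor@9
After 2 (delete_current): list=[4, 1, 5] cursor@4
After 3 (delete_current): list=[1, 5] cursor@1
After 4 (insert_before(69)): list=[69, 1, 5] cursor@1
After 5 (delete_current): list=[69, 5] cursor@5
After 6 (delete_current): list=[69] cursor@69
After 7 (insert_after(56)): list=[69, 56] cursor@69
After 8 (insert_after(47)): list=[69, 47, 56] cursor@69
After 9 (next): list=[69, 47, 56] cursor@47
After 10 (insert_before(50)): list=[69, 50, 47, 56] cursor@47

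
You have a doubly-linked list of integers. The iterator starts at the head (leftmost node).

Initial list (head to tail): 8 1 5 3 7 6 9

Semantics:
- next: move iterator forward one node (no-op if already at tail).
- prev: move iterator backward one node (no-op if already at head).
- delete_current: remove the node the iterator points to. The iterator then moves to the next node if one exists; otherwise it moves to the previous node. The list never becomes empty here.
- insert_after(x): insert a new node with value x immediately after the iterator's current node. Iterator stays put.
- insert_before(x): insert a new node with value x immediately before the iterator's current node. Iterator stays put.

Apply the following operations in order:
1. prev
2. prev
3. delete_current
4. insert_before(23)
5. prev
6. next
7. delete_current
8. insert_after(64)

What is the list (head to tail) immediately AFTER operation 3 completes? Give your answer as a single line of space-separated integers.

Answer: 1 5 3 7 6 9

Derivation:
After 1 (prev): list=[8, 1, 5, 3, 7, 6, 9] cursor@8
After 2 (prev): list=[8, 1, 5, 3, 7, 6, 9] cursor@8
After 3 (delete_current): list=[1, 5, 3, 7, 6, 9] cursor@1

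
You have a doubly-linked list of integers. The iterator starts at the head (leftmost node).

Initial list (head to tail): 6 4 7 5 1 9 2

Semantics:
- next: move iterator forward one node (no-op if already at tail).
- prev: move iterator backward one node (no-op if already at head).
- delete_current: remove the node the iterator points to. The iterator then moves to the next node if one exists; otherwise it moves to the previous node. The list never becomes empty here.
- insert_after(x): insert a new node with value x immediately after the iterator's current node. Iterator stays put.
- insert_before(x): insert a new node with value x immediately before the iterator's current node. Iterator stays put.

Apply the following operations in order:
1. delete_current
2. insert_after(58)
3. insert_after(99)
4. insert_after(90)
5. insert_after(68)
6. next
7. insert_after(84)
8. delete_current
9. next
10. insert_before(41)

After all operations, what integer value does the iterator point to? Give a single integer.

Answer: 90

Derivation:
After 1 (delete_current): list=[4, 7, 5, 1, 9, 2] cursor@4
After 2 (insert_after(58)): list=[4, 58, 7, 5, 1, 9, 2] cursor@4
After 3 (insert_after(99)): list=[4, 99, 58, 7, 5, 1, 9, 2] cursor@4
After 4 (insert_after(90)): list=[4, 90, 99, 58, 7, 5, 1, 9, 2] cursor@4
After 5 (insert_after(68)): list=[4, 68, 90, 99, 58, 7, 5, 1, 9, 2] cursor@4
After 6 (next): list=[4, 68, 90, 99, 58, 7, 5, 1, 9, 2] cursor@68
After 7 (insert_after(84)): list=[4, 68, 84, 90, 99, 58, 7, 5, 1, 9, 2] cursor@68
After 8 (delete_current): list=[4, 84, 90, 99, 58, 7, 5, 1, 9, 2] cursor@84
After 9 (next): list=[4, 84, 90, 99, 58, 7, 5, 1, 9, 2] cursor@90
After 10 (insert_before(41)): list=[4, 84, 41, 90, 99, 58, 7, 5, 1, 9, 2] cursor@90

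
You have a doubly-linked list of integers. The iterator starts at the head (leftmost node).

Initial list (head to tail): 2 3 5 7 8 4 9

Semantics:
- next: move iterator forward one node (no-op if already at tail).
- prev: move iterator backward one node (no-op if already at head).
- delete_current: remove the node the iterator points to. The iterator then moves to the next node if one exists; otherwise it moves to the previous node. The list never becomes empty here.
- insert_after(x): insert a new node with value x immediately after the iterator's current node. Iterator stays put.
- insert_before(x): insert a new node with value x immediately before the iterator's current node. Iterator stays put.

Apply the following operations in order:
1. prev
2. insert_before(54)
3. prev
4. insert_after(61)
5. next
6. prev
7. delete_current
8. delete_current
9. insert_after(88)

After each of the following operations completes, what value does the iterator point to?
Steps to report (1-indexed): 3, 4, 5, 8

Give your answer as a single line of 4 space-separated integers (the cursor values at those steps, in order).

After 1 (prev): list=[2, 3, 5, 7, 8, 4, 9] cursor@2
After 2 (insert_before(54)): list=[54, 2, 3, 5, 7, 8, 4, 9] cursor@2
After 3 (prev): list=[54, 2, 3, 5, 7, 8, 4, 9] cursor@54
After 4 (insert_after(61)): list=[54, 61, 2, 3, 5, 7, 8, 4, 9] cursor@54
After 5 (next): list=[54, 61, 2, 3, 5, 7, 8, 4, 9] cursor@61
After 6 (prev): list=[54, 61, 2, 3, 5, 7, 8, 4, 9] cursor@54
After 7 (delete_current): list=[61, 2, 3, 5, 7, 8, 4, 9] cursor@61
After 8 (delete_current): list=[2, 3, 5, 7, 8, 4, 9] cursor@2
After 9 (insert_after(88)): list=[2, 88, 3, 5, 7, 8, 4, 9] cursor@2

Answer: 54 54 61 2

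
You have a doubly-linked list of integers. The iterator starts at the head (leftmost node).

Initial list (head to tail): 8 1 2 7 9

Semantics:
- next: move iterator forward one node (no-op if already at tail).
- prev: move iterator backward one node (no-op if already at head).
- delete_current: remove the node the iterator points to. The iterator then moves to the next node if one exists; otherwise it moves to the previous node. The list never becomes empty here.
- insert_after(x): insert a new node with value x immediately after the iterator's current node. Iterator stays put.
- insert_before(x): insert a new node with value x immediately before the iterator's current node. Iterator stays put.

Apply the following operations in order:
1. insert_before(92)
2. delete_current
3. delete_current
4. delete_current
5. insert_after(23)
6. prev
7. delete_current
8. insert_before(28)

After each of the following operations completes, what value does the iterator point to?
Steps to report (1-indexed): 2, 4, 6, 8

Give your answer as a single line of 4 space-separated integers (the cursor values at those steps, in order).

After 1 (insert_before(92)): list=[92, 8, 1, 2, 7, 9] cursor@8
After 2 (delete_current): list=[92, 1, 2, 7, 9] cursor@1
After 3 (delete_current): list=[92, 2, 7, 9] cursor@2
After 4 (delete_current): list=[92, 7, 9] cursor@7
After 5 (insert_after(23)): list=[92, 7, 23, 9] cursor@7
After 6 (prev): list=[92, 7, 23, 9] cursor@92
After 7 (delete_current): list=[7, 23, 9] cursor@7
After 8 (insert_before(28)): list=[28, 7, 23, 9] cursor@7

Answer: 1 7 92 7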